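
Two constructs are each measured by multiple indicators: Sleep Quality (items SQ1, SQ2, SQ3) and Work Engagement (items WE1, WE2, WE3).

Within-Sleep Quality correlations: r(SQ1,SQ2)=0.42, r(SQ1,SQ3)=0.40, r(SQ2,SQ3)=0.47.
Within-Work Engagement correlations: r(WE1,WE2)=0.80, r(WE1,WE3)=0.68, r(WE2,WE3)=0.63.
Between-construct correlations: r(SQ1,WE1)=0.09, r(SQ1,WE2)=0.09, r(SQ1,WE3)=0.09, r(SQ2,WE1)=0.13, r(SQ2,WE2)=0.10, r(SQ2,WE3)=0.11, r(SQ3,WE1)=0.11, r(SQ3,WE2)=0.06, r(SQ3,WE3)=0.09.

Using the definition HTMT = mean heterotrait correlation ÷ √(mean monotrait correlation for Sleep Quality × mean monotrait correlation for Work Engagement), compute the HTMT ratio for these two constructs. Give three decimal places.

Mean between = 0.87/9 = 0.0967.
Mean within-SQ = 1.29/3 = 0.4300; mean within-WE = 2.11/3 = 0.7033.
Geometric mean = √(0.4300 × 0.7033) = 0.5499.
HTMT = 0.0967 / 0.5499 = 0.176.

0.176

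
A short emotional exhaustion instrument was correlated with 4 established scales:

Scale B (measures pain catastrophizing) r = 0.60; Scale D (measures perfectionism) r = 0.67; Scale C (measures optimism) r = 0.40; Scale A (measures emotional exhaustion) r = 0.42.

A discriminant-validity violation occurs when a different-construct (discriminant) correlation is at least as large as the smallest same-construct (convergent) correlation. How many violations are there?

Convergent (same construct = emotional exhaustion): Scale A.
Smallest convergent = 0.42. Discriminant values: 0.60, 0.67, 0.40; count ≥ 0.42 → 2.

2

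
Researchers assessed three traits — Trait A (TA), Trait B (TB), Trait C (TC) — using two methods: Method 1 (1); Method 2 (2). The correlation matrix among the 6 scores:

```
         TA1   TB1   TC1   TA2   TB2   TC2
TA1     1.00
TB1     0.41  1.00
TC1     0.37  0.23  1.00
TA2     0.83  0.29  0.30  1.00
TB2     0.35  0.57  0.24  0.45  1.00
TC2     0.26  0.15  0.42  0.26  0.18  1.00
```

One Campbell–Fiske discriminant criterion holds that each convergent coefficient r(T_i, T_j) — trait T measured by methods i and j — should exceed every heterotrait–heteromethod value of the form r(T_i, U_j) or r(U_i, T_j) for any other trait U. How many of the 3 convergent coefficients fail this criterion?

Convergent coefficients and their comparison sets:
TA (methods 1·2): 0.83 vs {0.35, 0.29, 0.26, 0.30} → pass.
TB (methods 1·2): 0.57 vs {0.29, 0.35, 0.15, 0.24} → pass.
TC (methods 1·2): 0.42 vs {0.30, 0.26, 0.24, 0.15} → pass.
0 of 3 fail.

0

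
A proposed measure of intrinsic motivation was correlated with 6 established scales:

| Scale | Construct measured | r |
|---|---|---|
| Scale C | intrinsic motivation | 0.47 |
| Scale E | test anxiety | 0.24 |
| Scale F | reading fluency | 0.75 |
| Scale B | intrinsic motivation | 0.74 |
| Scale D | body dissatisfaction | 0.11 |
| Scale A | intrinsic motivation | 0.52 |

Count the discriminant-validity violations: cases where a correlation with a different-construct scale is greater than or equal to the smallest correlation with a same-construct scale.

Convergent (same construct = intrinsic motivation): Scale C, Scale B, Scale A.
Smallest convergent = 0.47. Discriminant values: 0.24, 0.75, 0.11; count ≥ 0.47 → 1.

1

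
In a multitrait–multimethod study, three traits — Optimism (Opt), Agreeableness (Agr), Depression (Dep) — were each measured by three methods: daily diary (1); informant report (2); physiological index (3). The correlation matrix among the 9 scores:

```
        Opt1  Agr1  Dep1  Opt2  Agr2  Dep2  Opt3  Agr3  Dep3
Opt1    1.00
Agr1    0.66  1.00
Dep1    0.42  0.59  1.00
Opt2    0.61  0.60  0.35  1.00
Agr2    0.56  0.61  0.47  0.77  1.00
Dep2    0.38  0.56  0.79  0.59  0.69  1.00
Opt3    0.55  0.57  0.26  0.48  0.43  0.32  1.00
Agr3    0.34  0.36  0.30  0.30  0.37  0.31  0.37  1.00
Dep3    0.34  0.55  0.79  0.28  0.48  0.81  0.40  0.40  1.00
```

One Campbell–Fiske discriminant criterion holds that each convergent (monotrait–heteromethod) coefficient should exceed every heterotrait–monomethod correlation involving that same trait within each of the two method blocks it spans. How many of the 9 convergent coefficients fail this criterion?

Convergent coefficients and their comparison sets:
Opt (methods 1·2): 0.61 vs {0.66, 0.77, 0.42, 0.59} → fail.
Opt (methods 1·3): 0.55 vs {0.66, 0.37, 0.42, 0.40} → fail.
Opt (methods 2·3): 0.48 vs {0.77, 0.37, 0.59, 0.40} → fail.
Agr (methods 1·2): 0.61 vs {0.66, 0.77, 0.59, 0.69} → fail.
Agr (methods 1·3): 0.36 vs {0.66, 0.37, 0.59, 0.40} → fail.
Agr (methods 2·3): 0.37 vs {0.77, 0.37, 0.69, 0.40} → fail.
Dep (methods 1·2): 0.79 vs {0.42, 0.59, 0.59, 0.69} → pass.
Dep (methods 1·3): 0.79 vs {0.42, 0.40, 0.59, 0.40} → pass.
Dep (methods 2·3): 0.81 vs {0.59, 0.40, 0.69, 0.40} → pass.
6 of 9 fail.

6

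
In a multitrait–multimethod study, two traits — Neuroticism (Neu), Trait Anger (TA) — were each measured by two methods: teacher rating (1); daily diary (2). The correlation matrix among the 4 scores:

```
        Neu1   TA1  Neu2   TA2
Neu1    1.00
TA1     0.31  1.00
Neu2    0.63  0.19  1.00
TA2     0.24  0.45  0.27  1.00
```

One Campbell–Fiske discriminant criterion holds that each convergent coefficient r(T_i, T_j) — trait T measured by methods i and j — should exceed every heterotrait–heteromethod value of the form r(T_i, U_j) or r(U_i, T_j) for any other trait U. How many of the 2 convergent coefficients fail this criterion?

0

Each convergent coefficient versus the relevant comparison correlations:
Neu (methods 1·2): 0.63 vs {0.24, 0.19} → pass.
TA (methods 1·2): 0.45 vs {0.19, 0.24} → pass.
0 of 2 fail.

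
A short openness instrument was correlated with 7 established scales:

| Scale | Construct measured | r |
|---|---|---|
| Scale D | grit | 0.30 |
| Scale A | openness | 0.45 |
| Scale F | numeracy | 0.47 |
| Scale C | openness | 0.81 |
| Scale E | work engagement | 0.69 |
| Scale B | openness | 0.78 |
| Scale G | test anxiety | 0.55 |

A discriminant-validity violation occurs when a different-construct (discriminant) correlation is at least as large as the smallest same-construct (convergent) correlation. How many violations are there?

Convergent (same construct = openness): Scale A, Scale C, Scale B.
Smallest convergent = 0.45. Discriminant values: 0.30, 0.47, 0.69, 0.55; count ≥ 0.45 → 3.

3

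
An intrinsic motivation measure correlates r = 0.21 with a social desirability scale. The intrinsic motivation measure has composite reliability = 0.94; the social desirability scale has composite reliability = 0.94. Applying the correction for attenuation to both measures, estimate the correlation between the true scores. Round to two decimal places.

0.22

r_true = r_obs / √(r_xx · r_yy) = 0.21 / √(0.94 × 0.94) = 0.21 / √0.8836 = 0.21 / 0.9400 ≈ 0.22.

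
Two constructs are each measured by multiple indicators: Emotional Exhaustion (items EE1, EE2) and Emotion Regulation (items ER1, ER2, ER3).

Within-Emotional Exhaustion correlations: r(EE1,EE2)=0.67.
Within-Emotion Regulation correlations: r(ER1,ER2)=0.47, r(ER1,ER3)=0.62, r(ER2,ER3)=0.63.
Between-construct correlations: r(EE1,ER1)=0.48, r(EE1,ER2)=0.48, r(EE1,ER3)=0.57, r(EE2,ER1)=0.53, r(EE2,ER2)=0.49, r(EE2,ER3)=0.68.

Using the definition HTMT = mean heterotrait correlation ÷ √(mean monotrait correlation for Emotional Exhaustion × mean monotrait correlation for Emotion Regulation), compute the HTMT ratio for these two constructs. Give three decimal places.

Mean between = 3.23/6 = 0.5383.
Mean within-EE = 0.67/1 = 0.6700; mean within-ER = 1.72/3 = 0.5733.
Geometric mean = √(0.6700 × 0.5733) = 0.6198.
HTMT = 0.5383 / 0.6198 = 0.869.

0.869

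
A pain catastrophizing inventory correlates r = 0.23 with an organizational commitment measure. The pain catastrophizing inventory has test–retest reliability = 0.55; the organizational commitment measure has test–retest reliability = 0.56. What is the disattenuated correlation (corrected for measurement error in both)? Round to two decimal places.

0.41

r_true = r_obs / √(r_xx · r_yy) = 0.23 / √(0.55 × 0.56) = 0.23 / √0.3080 = 0.23 / 0.5550 ≈ 0.41.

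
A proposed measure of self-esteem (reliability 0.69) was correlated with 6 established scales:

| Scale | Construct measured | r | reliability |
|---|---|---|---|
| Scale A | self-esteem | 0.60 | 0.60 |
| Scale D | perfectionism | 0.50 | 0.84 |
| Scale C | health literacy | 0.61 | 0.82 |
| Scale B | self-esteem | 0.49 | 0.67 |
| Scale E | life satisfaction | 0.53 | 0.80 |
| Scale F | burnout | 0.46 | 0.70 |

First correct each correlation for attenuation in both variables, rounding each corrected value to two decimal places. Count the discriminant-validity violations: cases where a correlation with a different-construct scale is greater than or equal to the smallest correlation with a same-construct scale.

Disattenuated r (r / √(r_scale · r_new)):
  Scale A (conv): 0.60 / √(0.60·0.69) = 0.93
  Scale D (disc): 0.50 / √(0.84·0.69) = 0.66
  Scale C (disc): 0.61 / √(0.82·0.69) = 0.81
  Scale B (conv): 0.49 / √(0.67·0.69) = 0.72
  Scale E (disc): 0.53 / √(0.80·0.69) = 0.71
  Scale F (disc): 0.46 / √(0.70·0.69) = 0.66
Smallest convergent = 0.72. Discriminant values: 0.66, 0.81, 0.71, 0.66; count ≥ 0.72 → 1.

1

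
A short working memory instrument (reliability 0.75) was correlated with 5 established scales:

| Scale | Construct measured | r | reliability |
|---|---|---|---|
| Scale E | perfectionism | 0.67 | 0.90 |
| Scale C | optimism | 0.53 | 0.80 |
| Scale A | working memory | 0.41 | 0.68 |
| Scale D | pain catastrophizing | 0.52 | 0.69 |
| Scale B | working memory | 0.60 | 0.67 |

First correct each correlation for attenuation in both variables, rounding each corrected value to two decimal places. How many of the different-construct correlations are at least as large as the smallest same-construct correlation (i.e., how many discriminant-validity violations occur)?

Disattenuated r (r / √(r_scale · r_new)):
  Scale E (disc): 0.67 / √(0.90·0.75) = 0.82
  Scale C (disc): 0.53 / √(0.80·0.75) = 0.68
  Scale A (conv): 0.41 / √(0.68·0.75) = 0.57
  Scale D (disc): 0.52 / √(0.69·0.75) = 0.72
  Scale B (conv): 0.60 / √(0.67·0.75) = 0.85
Smallest convergent = 0.57. Discriminant values: 0.82, 0.68, 0.72; count ≥ 0.57 → 3.

3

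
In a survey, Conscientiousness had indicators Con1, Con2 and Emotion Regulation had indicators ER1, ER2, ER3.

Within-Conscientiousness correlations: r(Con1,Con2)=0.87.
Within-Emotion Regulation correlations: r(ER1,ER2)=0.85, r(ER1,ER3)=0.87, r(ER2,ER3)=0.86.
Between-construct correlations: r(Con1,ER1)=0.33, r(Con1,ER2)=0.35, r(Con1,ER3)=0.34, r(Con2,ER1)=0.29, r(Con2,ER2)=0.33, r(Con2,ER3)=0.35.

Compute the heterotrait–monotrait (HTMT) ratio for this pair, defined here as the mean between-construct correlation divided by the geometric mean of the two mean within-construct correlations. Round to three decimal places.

Between-construct mean = 1.99/6 = 0.3317.
Mean within-Con = 0.87/1 = 0.8700; mean within-ER = 2.58/3 = 0.8600.
Geometric mean = √(0.8700 × 0.8600) = 0.8650.
HTMT = 0.3317 / 0.8650 = 0.383.

0.383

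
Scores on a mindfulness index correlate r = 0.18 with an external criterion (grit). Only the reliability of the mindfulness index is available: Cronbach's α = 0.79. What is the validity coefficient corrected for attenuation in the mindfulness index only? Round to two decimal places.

Single correction: r_c = r_obs / √r_xx = 0.18 / √0.79 = 0.18 / 0.8888 ≈ 0.20.

0.20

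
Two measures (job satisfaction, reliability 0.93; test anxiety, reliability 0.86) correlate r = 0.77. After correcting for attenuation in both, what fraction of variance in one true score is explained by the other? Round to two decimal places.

Disattenuated r = 0.77 / √(0.93 × 0.86) = 0.77 / 0.8943 = 0.8610.
Shared true-score variance = 0.8610² = 0.7413 ≈ 0.74.

0.74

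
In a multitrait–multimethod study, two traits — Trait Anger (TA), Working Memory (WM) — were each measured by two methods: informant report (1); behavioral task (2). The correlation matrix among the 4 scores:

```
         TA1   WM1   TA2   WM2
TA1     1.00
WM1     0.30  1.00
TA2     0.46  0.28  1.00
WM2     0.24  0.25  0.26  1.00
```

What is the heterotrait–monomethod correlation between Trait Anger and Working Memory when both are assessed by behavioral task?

0.26

Different traits, same method: r(TA2, WM2) = 0.26.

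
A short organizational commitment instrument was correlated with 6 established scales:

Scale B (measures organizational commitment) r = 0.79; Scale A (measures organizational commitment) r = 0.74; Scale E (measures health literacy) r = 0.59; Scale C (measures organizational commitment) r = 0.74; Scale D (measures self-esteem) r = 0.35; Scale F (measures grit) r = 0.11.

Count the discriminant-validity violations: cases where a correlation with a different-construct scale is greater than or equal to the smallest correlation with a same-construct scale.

0

Convergent (same construct = organizational commitment): Scale B, Scale A, Scale C.
Smallest convergent = 0.74. Discriminant values: 0.59, 0.35, 0.11; count ≥ 0.74 → 0.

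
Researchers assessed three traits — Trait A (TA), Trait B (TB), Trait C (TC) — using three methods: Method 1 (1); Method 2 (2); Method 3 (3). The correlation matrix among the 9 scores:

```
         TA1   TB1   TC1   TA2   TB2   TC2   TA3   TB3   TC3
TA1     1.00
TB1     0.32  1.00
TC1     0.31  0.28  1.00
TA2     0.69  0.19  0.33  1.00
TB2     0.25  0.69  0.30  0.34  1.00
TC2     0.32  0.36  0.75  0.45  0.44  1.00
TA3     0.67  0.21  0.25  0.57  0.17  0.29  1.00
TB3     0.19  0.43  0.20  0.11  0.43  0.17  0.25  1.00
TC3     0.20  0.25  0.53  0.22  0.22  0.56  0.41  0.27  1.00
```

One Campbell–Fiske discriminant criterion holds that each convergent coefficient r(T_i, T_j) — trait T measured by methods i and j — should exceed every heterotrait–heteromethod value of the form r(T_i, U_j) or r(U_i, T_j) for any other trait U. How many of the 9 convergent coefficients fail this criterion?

0

Checking each validity diagonal entry against its comparison values:
TA (methods 1·2): 0.69 vs {0.25, 0.19, 0.32, 0.33} → pass.
TA (methods 1·3): 0.67 vs {0.19, 0.21, 0.20, 0.25} → pass.
TA (methods 2·3): 0.57 vs {0.11, 0.17, 0.22, 0.29} → pass.
TB (methods 1·2): 0.69 vs {0.19, 0.25, 0.36, 0.30} → pass.
TB (methods 1·3): 0.43 vs {0.21, 0.19, 0.25, 0.20} → pass.
TB (methods 2·3): 0.43 vs {0.17, 0.11, 0.22, 0.17} → pass.
TC (methods 1·2): 0.75 vs {0.33, 0.32, 0.30, 0.36} → pass.
TC (methods 1·3): 0.53 vs {0.25, 0.20, 0.20, 0.25} → pass.
TC (methods 2·3): 0.56 vs {0.29, 0.22, 0.17, 0.22} → pass.
0 of 9 fail.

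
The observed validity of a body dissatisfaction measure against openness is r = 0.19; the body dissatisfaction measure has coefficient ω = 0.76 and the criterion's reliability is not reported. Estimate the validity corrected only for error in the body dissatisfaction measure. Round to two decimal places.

0.22

Single correction: r_c = r_obs / √r_xx = 0.19 / √0.76 = 0.19 / 0.8718 ≈ 0.22.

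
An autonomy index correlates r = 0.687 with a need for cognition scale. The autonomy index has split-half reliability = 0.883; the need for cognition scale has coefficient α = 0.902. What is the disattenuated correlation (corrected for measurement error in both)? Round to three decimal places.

0.770

r_true = r_obs / √(r_xx · r_yy) = 0.687 / √(0.883 × 0.902) = 0.687 / √0.796466 = 0.687 / 0.8924 ≈ 0.770.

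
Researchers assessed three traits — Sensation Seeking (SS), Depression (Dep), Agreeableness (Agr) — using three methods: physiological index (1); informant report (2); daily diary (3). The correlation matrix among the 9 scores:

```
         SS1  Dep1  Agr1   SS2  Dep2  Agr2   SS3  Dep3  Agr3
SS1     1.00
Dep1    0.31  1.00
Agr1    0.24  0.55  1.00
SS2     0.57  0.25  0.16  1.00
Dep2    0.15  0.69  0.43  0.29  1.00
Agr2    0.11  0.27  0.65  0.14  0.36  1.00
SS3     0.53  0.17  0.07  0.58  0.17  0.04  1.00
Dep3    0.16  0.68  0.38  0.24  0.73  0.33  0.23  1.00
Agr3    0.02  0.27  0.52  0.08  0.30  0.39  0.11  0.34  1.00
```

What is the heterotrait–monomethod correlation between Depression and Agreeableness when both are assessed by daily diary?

Different traits, same method: r(Dep3, Agr3) = 0.34.

0.34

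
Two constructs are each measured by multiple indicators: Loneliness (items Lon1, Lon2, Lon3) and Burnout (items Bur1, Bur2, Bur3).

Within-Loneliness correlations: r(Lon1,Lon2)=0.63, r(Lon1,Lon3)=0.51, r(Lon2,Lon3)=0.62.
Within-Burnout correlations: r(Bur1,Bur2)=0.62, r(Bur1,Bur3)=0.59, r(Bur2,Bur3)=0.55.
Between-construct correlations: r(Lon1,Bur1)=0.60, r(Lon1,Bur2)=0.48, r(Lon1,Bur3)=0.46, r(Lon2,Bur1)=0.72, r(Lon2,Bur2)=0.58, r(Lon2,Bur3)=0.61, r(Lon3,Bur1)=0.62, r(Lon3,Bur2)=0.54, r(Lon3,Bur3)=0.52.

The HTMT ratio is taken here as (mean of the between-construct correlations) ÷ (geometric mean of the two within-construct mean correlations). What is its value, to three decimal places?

0.972

Mean heterotrait r = 5.13/9 = 0.5700.
Mean within-Lon = 1.76/3 = 0.5867; mean within-Bur = 1.76/3 = 0.5867.
Geometric mean = √(0.5867 × 0.5867) = 0.5867.
HTMT = 0.5700 / 0.5867 = 0.972.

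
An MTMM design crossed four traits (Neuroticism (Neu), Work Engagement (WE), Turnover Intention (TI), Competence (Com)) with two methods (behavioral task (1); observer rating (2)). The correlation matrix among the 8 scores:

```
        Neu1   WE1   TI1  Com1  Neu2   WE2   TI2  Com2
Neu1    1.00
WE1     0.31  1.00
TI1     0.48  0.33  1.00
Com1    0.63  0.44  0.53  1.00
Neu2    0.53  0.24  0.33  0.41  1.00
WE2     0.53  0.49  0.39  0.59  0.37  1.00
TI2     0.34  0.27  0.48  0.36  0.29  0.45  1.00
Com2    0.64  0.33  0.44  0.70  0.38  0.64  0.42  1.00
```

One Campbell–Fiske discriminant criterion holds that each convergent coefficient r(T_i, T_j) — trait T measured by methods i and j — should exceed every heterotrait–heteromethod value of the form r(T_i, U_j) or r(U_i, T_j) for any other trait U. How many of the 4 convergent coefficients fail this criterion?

Checking each validity diagonal entry against its comparison values:
Neu (methods 1·2): 0.53 vs {0.53, 0.24, 0.34, 0.33, 0.64, 0.41} → fail.
WE (methods 1·2): 0.49 vs {0.24, 0.53, 0.27, 0.39, 0.33, 0.59} → fail.
TI (methods 1·2): 0.48 vs {0.33, 0.34, 0.39, 0.27, 0.44, 0.36} → pass.
Com (methods 1·2): 0.70 vs {0.41, 0.64, 0.59, 0.33, 0.36, 0.44} → pass.
2 of 4 fail.

2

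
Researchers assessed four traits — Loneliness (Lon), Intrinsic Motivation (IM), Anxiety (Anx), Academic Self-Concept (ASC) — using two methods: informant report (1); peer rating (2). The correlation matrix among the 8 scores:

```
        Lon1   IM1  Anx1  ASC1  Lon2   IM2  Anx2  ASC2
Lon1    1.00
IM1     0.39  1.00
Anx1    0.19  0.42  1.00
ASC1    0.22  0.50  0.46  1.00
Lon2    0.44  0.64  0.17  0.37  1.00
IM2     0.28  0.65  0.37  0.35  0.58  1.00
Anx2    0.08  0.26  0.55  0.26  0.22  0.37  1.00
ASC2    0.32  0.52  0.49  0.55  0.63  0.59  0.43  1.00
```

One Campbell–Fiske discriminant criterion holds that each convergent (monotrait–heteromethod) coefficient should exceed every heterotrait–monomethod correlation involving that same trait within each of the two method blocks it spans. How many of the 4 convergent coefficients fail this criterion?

Checking each validity diagonal entry against its comparison values:
Lon (methods 1·2): 0.44 vs {0.39, 0.58, 0.19, 0.22, 0.22, 0.63} → fail.
IM (methods 1·2): 0.65 vs {0.39, 0.58, 0.42, 0.37, 0.50, 0.59} → pass.
Anx (methods 1·2): 0.55 vs {0.19, 0.22, 0.42, 0.37, 0.46, 0.43} → pass.
ASC (methods 1·2): 0.55 vs {0.22, 0.63, 0.50, 0.59, 0.46, 0.43} → fail.
2 of 4 fail.

2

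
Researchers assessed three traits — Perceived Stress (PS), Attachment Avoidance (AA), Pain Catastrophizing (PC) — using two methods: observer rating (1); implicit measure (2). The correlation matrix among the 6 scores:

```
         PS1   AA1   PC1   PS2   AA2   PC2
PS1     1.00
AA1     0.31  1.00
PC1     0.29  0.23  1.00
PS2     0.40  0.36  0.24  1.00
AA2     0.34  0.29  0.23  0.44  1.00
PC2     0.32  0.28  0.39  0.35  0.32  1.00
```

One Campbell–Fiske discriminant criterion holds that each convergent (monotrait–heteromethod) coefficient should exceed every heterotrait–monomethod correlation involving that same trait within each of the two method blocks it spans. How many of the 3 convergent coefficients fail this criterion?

Checking each validity diagonal entry against its comparison values:
PS (methods 1·2): 0.40 vs {0.31, 0.44, 0.29, 0.35} → fail.
AA (methods 1·2): 0.29 vs {0.31, 0.44, 0.23, 0.32} → fail.
PC (methods 1·2): 0.39 vs {0.29, 0.35, 0.23, 0.32} → pass.
2 of 3 fail.

2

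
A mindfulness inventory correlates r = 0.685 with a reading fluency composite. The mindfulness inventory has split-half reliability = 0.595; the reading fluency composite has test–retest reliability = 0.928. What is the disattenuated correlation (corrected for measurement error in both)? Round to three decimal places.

r_true = r_obs / √(r_xx · r_yy) = 0.685 / √(0.595 × 0.928) = 0.685 / √0.552160 = 0.685 / 0.7431 ≈ 0.922.

0.922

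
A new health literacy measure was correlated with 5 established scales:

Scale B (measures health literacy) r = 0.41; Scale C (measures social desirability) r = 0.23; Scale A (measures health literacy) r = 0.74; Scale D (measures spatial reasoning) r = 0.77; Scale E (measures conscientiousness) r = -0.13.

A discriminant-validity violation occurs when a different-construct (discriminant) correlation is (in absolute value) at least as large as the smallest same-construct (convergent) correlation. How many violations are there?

Convergent (same construct = health literacy): Scale B, Scale A.
Smallest convergent = 0.41. Discriminant |r|: 0.23, 0.77, 0.13; count ≥ 0.41 → 1.

1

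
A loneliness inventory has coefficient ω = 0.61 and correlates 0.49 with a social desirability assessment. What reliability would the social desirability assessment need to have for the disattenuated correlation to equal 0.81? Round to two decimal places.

r_true = r_obs / √(r_xx · r_yy) ⇒ 0.81 = 0.49 / √(0.61 · r_yy).
√(0.61 · r_yy) = 0.49 / 0.81 = 0.6049; 0.61 · r_yy = 0.3659; r_yy = 0.3659 / 0.61 ≈ 0.60.

0.60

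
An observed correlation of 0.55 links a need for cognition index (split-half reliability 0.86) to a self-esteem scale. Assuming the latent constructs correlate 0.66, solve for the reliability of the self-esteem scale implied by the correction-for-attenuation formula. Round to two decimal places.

r_true = r_obs / √(r_xx · r_yy) ⇒ 0.66 = 0.55 / √(0.86 · r_yy).
√(0.86 · r_yy) = 0.55 / 0.66 = 0.8333; 0.86 · r_yy = 0.6944; r_yy = 0.6944 / 0.86 ≈ 0.81.

0.81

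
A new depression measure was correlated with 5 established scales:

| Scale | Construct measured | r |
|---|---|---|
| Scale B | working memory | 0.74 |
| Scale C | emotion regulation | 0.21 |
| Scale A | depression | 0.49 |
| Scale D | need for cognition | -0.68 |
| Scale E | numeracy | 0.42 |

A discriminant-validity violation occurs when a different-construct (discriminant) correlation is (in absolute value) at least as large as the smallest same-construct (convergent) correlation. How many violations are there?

Convergent (same construct = depression): Scale A.
Smallest convergent = 0.49. Discriminant |r|: 0.74, 0.21, 0.68, 0.42; count ≥ 0.49 → 2.

2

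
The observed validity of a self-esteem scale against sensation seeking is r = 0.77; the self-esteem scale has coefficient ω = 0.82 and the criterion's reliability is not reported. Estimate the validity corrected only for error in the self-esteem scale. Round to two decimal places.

Single correction: r_c = r_obs / √r_xx = 0.77 / √0.82 = 0.77 / 0.9055 ≈ 0.85.

0.85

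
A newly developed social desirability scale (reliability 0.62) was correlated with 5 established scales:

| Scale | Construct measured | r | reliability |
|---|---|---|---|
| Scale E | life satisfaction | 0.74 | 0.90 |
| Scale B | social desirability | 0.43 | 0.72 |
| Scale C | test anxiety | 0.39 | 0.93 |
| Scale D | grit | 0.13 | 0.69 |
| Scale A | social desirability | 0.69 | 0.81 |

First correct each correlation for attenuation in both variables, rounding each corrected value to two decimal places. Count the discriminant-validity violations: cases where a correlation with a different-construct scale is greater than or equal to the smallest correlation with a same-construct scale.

Disattenuated r (r / √(r_scale · r_new)):
  Scale E (disc): 0.74 / √(0.90·0.62) = 0.99
  Scale B (conv): 0.43 / √(0.72·0.62) = 0.64
  Scale C (disc): 0.39 / √(0.93·0.62) = 0.51
  Scale D (disc): 0.13 / √(0.69·0.62) = 0.20
  Scale A (conv): 0.69 / √(0.81·0.62) = 0.97
Smallest convergent = 0.64. Discriminant values: 0.99, 0.51, 0.20; count ≥ 0.64 → 1.

1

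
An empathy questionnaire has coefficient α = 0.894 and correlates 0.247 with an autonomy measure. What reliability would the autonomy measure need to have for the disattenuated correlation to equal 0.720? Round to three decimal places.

r_true = r_obs / √(r_xx · r_yy) ⇒ 0.720 = 0.247 / √(0.894 · r_yy).
√(0.894 · r_yy) = 0.247 / 0.720 = 0.3431; 0.894 · r_yy = 0.1177; r_yy = 0.1177 / 0.894 ≈ 0.132.

0.132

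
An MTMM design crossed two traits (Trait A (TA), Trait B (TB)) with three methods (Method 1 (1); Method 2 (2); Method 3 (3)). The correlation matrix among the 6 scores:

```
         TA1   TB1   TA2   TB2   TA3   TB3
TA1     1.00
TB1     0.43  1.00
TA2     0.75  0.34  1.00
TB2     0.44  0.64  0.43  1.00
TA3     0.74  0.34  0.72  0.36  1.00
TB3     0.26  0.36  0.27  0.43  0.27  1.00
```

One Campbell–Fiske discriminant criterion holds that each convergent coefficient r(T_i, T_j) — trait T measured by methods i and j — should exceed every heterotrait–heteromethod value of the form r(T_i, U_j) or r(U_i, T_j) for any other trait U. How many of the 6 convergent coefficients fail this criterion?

Each convergent coefficient versus the relevant comparison correlations:
TA (methods 1·2): 0.75 vs {0.44, 0.34} → pass.
TA (methods 1·3): 0.74 vs {0.26, 0.34} → pass.
TA (methods 2·3): 0.72 vs {0.27, 0.36} → pass.
TB (methods 1·2): 0.64 vs {0.34, 0.44} → pass.
TB (methods 1·3): 0.36 vs {0.34, 0.26} → pass.
TB (methods 2·3): 0.43 vs {0.36, 0.27} → pass.
0 of 6 fail.

0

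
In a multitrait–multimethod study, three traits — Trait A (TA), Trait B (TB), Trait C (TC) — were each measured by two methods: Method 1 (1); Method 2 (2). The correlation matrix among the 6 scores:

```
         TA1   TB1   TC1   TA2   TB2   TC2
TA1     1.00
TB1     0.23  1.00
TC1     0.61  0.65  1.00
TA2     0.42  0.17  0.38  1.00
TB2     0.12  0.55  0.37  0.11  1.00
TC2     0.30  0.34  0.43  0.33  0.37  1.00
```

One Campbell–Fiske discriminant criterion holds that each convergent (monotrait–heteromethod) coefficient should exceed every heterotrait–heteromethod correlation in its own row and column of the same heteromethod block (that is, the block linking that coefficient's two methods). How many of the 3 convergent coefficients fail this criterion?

Convergent coefficients and their comparison sets:
TA (methods 1·2): 0.42 vs {0.12, 0.17, 0.30, 0.38} → pass.
TB (methods 1·2): 0.55 vs {0.17, 0.12, 0.34, 0.37} → pass.
TC (methods 1·2): 0.43 vs {0.38, 0.30, 0.37, 0.34} → pass.
0 of 3 fail.

0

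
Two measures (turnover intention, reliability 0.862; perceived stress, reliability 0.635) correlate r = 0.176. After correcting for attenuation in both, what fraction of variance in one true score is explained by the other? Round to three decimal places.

0.057

Disattenuated r = 0.176 / √(0.862 × 0.635) = 0.176 / 0.7398 = 0.2379.
Shared true-score variance = 0.2379² = 0.0566 ≈ 0.057.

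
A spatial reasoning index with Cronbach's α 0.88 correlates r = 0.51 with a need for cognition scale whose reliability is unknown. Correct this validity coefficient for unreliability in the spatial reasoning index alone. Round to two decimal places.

Single correction: r_c = r_obs / √r_xx = 0.51 / √0.88 = 0.51 / 0.9381 ≈ 0.54.

0.54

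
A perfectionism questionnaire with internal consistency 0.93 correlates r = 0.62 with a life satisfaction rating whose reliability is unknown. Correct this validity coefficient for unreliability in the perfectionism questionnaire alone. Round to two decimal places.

Single correction: r_c = r_obs / √r_xx = 0.62 / √0.93 = 0.62 / 0.9644 ≈ 0.64.

0.64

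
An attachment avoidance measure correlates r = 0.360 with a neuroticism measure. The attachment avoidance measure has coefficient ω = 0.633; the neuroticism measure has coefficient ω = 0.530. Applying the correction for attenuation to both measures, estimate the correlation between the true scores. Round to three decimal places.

r_true = r_obs / √(r_xx · r_yy) = 0.360 / √(0.633 × 0.530) = 0.360 / √0.335490 = 0.360 / 0.5792 ≈ 0.622.

0.622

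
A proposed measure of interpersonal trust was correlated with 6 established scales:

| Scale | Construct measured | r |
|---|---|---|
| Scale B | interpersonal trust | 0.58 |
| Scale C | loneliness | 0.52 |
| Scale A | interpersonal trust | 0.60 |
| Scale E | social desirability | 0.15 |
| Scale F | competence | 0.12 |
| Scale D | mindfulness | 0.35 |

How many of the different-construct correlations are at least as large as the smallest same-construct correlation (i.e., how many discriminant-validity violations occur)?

Convergent (same construct = interpersonal trust): Scale B, Scale A.
Smallest convergent = 0.58. Discriminant values: 0.52, 0.15, 0.12, 0.35; count ≥ 0.58 → 0.

0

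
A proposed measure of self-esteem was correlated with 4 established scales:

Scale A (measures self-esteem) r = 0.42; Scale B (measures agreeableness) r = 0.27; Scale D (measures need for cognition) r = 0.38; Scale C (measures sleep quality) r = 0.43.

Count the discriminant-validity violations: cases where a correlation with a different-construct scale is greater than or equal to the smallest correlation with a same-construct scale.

Convergent (same construct = self-esteem): Scale A.
Smallest convergent = 0.42. Discriminant values: 0.27, 0.38, 0.43; count ≥ 0.42 → 1.

1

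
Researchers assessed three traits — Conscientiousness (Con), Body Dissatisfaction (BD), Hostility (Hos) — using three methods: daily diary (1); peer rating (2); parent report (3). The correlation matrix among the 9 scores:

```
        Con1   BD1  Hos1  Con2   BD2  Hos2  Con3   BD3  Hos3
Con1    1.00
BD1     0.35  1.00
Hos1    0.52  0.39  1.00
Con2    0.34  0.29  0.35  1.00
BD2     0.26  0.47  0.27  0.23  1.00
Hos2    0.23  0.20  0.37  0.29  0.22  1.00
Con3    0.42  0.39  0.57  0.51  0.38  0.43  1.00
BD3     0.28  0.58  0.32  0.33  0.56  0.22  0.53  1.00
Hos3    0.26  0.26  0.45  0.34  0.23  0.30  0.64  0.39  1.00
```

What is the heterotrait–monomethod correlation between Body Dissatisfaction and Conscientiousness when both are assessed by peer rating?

Different traits, same method: r(BD2, Con2) = 0.23.

0.23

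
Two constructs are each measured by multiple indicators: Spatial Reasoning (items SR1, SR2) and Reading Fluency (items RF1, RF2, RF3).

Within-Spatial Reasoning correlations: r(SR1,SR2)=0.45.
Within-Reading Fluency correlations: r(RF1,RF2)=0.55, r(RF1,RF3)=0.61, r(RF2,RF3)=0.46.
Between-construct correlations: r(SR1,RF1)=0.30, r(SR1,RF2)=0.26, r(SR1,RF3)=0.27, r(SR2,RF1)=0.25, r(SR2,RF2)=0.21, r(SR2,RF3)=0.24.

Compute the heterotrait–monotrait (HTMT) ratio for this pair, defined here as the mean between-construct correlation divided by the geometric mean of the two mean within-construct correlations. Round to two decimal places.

0.52

Mean heterotrait r = 1.53/6 = 0.2550.
Mean within-SR = 0.45/1 = 0.4500; mean within-RF = 1.62/3 = 0.5400.
Geometric mean = √(0.4500 × 0.5400) = 0.4930.
HTMT = 0.2550 / 0.4930 = 0.52.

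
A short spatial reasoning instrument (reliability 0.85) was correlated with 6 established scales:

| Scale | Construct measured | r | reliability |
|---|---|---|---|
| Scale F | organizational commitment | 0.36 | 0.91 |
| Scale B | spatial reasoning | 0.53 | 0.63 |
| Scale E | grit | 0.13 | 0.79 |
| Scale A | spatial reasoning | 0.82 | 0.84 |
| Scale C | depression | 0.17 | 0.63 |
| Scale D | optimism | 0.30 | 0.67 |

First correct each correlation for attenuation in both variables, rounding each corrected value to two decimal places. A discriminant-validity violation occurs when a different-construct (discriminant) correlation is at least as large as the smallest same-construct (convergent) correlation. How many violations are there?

0

Disattenuated r (r / √(r_scale · r_new)):
  Scale F (disc): 0.36 / √(0.91·0.85) = 0.41
  Scale B (conv): 0.53 / √(0.63·0.85) = 0.72
  Scale E (disc): 0.13 / √(0.79·0.85) = 0.16
  Scale A (conv): 0.82 / √(0.84·0.85) = 0.97
  Scale C (disc): 0.17 / √(0.63·0.85) = 0.23
  Scale D (disc): 0.30 / √(0.67·0.85) = 0.40
Smallest convergent = 0.72. Discriminant values: 0.41, 0.16, 0.23, 0.40; count ≥ 0.72 → 0.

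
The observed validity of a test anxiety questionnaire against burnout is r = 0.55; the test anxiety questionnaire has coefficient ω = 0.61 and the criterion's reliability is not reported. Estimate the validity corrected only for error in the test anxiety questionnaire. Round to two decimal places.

0.70

Single correction: r_c = r_obs / √r_xx = 0.55 / √0.61 = 0.55 / 0.7810 ≈ 0.70.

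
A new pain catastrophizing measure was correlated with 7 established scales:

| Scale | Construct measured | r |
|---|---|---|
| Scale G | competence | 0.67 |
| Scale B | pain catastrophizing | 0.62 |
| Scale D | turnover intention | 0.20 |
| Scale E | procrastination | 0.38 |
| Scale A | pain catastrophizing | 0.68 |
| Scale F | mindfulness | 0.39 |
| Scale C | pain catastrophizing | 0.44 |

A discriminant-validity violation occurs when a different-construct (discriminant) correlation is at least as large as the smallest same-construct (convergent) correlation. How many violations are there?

Convergent (same construct = pain catastrophizing): Scale B, Scale A, Scale C.
Smallest convergent = 0.44. Discriminant values: 0.67, 0.20, 0.38, 0.39; count ≥ 0.44 → 1.

1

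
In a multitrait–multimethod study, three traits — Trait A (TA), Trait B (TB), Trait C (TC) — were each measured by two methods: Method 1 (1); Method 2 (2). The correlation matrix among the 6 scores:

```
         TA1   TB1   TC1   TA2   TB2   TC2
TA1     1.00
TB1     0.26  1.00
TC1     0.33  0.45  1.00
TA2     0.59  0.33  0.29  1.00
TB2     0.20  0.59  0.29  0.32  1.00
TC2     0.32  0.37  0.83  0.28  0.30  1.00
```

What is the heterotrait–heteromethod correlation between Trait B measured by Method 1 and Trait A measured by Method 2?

Different traits and methods: r(TB1, TA2) = 0.33.

0.33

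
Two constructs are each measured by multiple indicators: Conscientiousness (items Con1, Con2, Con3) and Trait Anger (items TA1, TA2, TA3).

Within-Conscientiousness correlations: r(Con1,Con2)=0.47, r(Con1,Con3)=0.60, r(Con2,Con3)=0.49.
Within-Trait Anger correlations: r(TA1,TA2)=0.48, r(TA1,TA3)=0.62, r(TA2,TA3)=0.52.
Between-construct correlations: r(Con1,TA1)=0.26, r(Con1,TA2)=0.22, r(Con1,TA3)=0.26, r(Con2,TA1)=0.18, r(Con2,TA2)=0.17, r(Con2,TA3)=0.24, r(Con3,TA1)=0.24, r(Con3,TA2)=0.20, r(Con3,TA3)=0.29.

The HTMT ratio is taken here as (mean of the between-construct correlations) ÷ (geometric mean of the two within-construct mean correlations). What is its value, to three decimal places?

0.432

Mean heterotrait r = 2.06/9 = 0.2289.
Mean within-Con = 1.56/3 = 0.5200; mean within-TA = 1.62/3 = 0.5400.
Geometric mean = √(0.5200 × 0.5400) = 0.5299.
HTMT = 0.2289 / 0.5299 = 0.432.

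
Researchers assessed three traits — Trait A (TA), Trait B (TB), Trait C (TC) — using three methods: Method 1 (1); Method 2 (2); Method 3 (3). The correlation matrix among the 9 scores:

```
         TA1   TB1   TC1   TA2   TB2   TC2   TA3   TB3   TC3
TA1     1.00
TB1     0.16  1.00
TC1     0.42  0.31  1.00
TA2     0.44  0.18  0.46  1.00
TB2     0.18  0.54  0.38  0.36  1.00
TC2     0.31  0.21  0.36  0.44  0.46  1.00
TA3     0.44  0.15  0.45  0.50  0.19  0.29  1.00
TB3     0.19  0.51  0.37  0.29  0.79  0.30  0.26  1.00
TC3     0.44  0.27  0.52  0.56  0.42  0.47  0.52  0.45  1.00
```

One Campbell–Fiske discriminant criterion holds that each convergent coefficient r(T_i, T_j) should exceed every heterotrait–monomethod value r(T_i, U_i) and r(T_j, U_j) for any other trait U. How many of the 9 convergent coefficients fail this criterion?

6

Checking each validity diagonal entry against its comparison values:
TA (methods 1·2): 0.44 vs {0.16, 0.36, 0.42, 0.44} → fail.
TA (methods 1·3): 0.44 vs {0.16, 0.26, 0.42, 0.52} → fail.
TA (methods 2·3): 0.50 vs {0.36, 0.26, 0.44, 0.52} → fail.
TB (methods 1·2): 0.54 vs {0.16, 0.36, 0.31, 0.46} → pass.
TB (methods 1·3): 0.51 vs {0.16, 0.26, 0.31, 0.45} → pass.
TB (methods 2·3): 0.79 vs {0.36, 0.26, 0.46, 0.45} → pass.
TC (methods 1·2): 0.36 vs {0.42, 0.44, 0.31, 0.46} → fail.
TC (methods 1·3): 0.52 vs {0.42, 0.52, 0.31, 0.45} → fail.
TC (methods 2·3): 0.47 vs {0.44, 0.52, 0.46, 0.45} → fail.
6 of 9 fail.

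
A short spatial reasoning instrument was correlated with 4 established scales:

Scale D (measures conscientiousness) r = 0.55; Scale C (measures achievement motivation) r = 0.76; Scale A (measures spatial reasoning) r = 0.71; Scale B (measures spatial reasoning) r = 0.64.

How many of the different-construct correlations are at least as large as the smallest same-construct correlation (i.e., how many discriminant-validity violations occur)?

Convergent (same construct = spatial reasoning): Scale A, Scale B.
Smallest convergent = 0.64. Discriminant values: 0.55, 0.76; count ≥ 0.64 → 1.

1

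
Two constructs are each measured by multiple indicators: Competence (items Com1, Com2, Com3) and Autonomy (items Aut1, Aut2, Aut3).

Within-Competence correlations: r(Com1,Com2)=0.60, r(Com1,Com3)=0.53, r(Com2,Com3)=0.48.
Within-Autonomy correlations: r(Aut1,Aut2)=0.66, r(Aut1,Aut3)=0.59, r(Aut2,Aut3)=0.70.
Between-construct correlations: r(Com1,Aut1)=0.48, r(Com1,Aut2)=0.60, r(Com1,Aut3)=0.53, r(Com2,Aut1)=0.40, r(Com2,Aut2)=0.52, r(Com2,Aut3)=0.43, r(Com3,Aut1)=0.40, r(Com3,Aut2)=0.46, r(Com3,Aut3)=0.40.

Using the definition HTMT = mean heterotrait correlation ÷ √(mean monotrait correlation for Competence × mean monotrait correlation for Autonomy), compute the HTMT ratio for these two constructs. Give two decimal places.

0.79

Between-construct mean = 4.22/9 = 0.4689.
Mean within-Com = 1.61/3 = 0.5367; mean within-Aut = 1.95/3 = 0.6500.
Geometric mean = √(0.5367 × 0.6500) = 0.5906.
HTMT = 0.4689 / 0.5906 = 0.79.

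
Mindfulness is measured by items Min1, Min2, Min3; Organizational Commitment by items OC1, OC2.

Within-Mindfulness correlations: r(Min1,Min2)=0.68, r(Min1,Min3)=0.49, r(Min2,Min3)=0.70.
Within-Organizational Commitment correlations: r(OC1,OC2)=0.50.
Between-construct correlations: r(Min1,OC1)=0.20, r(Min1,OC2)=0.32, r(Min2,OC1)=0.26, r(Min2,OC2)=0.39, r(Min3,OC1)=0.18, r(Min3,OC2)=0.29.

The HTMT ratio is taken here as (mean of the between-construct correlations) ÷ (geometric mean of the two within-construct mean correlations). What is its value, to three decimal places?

Mean heterotrait r = 1.64/6 = 0.2733.
Mean within-Min = 1.87/3 = 0.6233; mean within-OC = 0.50/1 = 0.5000.
Geometric mean = √(0.6233 × 0.5000) = 0.5583.
HTMT = 0.2733 / 0.5583 = 0.490.

0.490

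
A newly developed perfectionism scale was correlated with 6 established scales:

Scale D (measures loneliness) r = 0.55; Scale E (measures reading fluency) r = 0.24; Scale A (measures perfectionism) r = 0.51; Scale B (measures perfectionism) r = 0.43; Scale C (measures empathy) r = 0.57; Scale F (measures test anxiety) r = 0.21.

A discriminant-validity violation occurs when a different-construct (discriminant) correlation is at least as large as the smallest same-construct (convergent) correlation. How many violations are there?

2

Convergent (same construct = perfectionism): Scale A, Scale B.
Smallest convergent = 0.43. Discriminant values: 0.55, 0.24, 0.57, 0.21; count ≥ 0.43 → 2.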